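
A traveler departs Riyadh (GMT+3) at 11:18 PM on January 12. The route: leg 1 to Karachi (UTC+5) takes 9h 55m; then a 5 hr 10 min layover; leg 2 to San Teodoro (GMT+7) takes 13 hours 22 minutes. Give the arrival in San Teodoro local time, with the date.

Convert departure to UTC: 11:18 PM − 3:00 = 8:18 PM UTC on Jan 12.
Add 9 hours 55 minutes leg 1 → 6:13 AM UTC (Jan 13).
Add 5 hours and 10 minutes layover in Karachi → 11:23 AM UTC.
Add 13 hours and 22 minutes leg 2 → 12:45 AM UTC (Jan 14).
San Teodoro is UTC+7:00, so local arrival = 12:45 AM + 7:00 = 7:45 AM on Jan 14.

7:45 AM on Jan 14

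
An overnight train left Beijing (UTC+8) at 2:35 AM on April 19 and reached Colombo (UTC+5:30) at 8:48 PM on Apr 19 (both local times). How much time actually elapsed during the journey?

20 hours 43 minutes

Departure in UTC: 2:35 AM − 8:00 = 6:35 PM on Apr 18.
Arrival in UTC: 8:48 PM − 5:30 = 3:18 PM on Apr 19.
Elapsed = 3:18 PM − 6:35 PM (+1 day) = 20 hours 43 minutes.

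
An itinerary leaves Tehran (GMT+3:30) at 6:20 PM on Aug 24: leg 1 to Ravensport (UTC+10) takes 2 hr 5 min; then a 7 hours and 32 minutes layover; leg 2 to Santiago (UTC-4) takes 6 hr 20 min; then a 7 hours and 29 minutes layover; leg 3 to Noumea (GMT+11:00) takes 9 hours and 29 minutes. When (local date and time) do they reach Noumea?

Convert departure to UTC: 6:20 PM − 3:30 = 2:50 PM UTC on Aug 24.
Add 2 hours and 5 minutes leg 1 → 4:55 PM UTC.
Add 7 hours 32 minutes layover in Ravensport → 12:27 AM UTC (Aug 25).
Add 6 hours 20 minutes leg 2 → 6:47 AM UTC.
Add 7 hours 29 minutes layover in Santiago → 2:16 PM UTC.
Add 9 hours 29 minutes leg 3 → 11:45 PM UTC.
Noumea is UTC+11:00, so local arrival = 11:45 PM + 11:00 = 10:45 AM on Aug 26.

10:45 AM on August 26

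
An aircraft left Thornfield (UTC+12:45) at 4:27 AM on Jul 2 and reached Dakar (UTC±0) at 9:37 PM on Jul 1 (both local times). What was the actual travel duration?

5 hours 55 minutes

Dakar is 12:45 behind Thornfield.
Clock-face elapsed time (ignoring zones) is −6 hours 50 minutes.
Actual elapsed = −6 hours 50 minutes + 12:45 = 5 hours 55 minutes.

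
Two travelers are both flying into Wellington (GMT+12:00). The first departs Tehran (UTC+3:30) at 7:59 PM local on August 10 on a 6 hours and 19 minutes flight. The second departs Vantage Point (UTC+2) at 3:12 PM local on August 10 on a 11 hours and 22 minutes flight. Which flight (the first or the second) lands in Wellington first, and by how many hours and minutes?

Flight 1 in UTC: 7:59 PM − 3:30 = 4:29 PM on Aug 10.
+6 hours and 19 minutes → arrive 10:48 PM UTC on Aug 10.
Flight 2 in UTC: 3:12 PM − 2:00 = 1:12 PM on Aug 10.
+11 hours 22 minutes → arrive 12:34 AM UTC on Aug 11.
Flight 1 lands earlier by 1 hour 46 minutes.

the first, by 1 hour 46 minutes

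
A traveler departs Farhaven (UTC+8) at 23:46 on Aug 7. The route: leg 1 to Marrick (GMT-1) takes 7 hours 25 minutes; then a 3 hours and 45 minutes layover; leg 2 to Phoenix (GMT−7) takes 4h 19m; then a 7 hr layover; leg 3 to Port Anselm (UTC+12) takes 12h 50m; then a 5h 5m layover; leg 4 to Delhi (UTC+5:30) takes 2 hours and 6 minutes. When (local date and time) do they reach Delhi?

15:46 on August 9

Convert departure to UTC: 23:46 − 8:00 = 15:46 UTC on Aug 7.
Add 7 hours and 25 minutes leg 1 → 23:11 UTC.
Add 3 hours and 45 minutes layover in Marrick → 02:56 UTC (Aug 8).
Add 4 hours 19 minutes leg 2 → 07:15 UTC.
Add 7 hours layover in Phoenix → 14:15 UTC.
Add 12 hours and 50 minutes leg 3 → 03:05 UTC (Aug 9).
Add 5 hours and 5 minutes layover in Port Anselm → 08:10 UTC.
Add 2 hours 6 minutes leg 4 → 10:16 UTC.
Delhi is UTC+5:30, so local arrival = 10:16 + 5:30 = 15:46 on Aug 9.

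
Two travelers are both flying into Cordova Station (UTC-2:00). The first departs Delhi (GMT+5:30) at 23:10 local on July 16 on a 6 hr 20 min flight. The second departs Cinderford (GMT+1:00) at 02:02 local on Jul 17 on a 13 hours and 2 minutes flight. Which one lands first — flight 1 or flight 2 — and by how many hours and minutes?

Flight 1 in UTC: 23:10 − 5:30 = 17:40 on Jul 16.
+6 hours 20 minutes → arrive 00:00 UTC on Jul 17.
Flight 2 in UTC: 02:02 − 1:00 = 01:02 on Jul 17.
+13 hours 2 minutes → arrive 14:04 UTC on Jul 17.
Flight 1 lands earlier by 14 hours 4 minutes.

the first, by 14 hours 4 minutes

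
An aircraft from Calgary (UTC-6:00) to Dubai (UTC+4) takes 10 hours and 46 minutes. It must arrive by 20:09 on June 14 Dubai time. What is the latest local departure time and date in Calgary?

Target arrival in UTC: 20:09 − 4:00 = 16:09 on Jun 14.
Subtract 10 hours 46 minutes → departure 05:23 UTC on Jun 14.
Calgary is UTC−6:00: 05:23 − 6:00 = 23:23 on Jun 13.

23:23 on Jun 13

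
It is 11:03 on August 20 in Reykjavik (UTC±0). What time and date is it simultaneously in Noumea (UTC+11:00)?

22:03 on August 20

Noumea is 11:00 ahead of Reykjavik.
Shift by the zone difference: 11:03 + 11:00 = 22:03 on Aug 20 in Noumea.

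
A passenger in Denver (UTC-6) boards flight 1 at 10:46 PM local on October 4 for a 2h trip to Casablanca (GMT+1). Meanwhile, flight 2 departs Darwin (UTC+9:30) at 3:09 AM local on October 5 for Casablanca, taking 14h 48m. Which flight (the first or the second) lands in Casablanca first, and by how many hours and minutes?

Flight 1 in UTC: 10:46 PM + 6:00 = 4:46 AM on Oct 5.
+2 hours → arrive 6:46 AM UTC on Oct 5.
Flight 2 in UTC: 3:09 AM − 9:30 = 5:39 PM on Oct 4.
+14 hours 48 minutes → arrive 8:27 AM UTC on Oct 5.
Flight 1 lands earlier by 1 hour 41 minutes.

the first, by 1 hour 41 minutes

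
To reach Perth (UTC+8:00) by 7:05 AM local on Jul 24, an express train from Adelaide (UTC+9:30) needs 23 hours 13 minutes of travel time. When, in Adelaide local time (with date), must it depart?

Target arrival in UTC: 7:05 AM − 8:00 = 11:05 PM on Jul 23.
Subtract 23 hours and 13 minutes → departure 11:52 PM UTC on Jul 22.
Adelaide is UTC+9:30: 11:52 PM + 9:30 = 9:22 AM on Jul 23.

9:22 AM on Jul 23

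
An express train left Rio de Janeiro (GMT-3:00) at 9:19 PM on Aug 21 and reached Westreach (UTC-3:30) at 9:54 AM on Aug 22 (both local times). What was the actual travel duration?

Westreach is 0:30 behind Rio de Janeiro.
Clock-face elapsed time (ignoring zones) is 12 hours 35 minutes.
Actual elapsed = 12 hours 35 minutes + 0:30 = 13 hours 5 minutes.

13 hours 5 minutes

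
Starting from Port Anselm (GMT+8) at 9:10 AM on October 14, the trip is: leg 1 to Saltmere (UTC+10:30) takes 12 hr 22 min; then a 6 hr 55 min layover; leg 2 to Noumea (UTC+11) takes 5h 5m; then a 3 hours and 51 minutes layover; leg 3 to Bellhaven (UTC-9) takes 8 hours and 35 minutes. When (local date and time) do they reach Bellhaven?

Convert departure to UTC: 9:10 AM − 8:00 = 1:10 AM UTC on Oct 14.
Add 12 hours 22 minutes leg 1 → 1:32 PM UTC.
Add 6 hours 55 minutes layover in Saltmere → 8:27 PM UTC.
Add 5 hours 5 minutes leg 2 → 1:32 AM UTC (Oct 15).
Add 3 hours and 51 minutes layover in Noumea → 5:23 AM UTC.
Add 8 hours 35 minutes leg 3 → 1:58 PM UTC.
Bellhaven is UTC−9:00, so local arrival = 1:58 PM − 9:00 = 4:58 AM on Oct 15.

4:58 AM on Oct 15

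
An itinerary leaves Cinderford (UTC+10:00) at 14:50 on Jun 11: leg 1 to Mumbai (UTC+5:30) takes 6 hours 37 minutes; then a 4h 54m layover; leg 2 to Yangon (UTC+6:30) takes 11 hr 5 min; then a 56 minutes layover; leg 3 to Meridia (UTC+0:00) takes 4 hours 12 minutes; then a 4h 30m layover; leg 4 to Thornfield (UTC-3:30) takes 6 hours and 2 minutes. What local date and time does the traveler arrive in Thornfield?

15:36 on June 12

Convert departure to UTC: 14:50 − 10:00 = 04:50 UTC on Jun 11.
Add 6 hours 37 minutes leg 1 → 11:27 UTC.
Add 4 hours and 54 minutes layover in Mumbai → 16:21 UTC.
Add 11 hours 5 minutes leg 2 → 03:26 UTC (Jun 12).
Add 56 minutes layover in Yangon → 04:22 UTC.
Add 4 hours and 12 minutes leg 3 → 08:34 UTC.
Add 4 hours and 30 minutes layover in Meridia → 13:04 UTC.
Add 6 hours and 2 minutes leg 4 → 19:06 UTC.
Thornfield is UTC−3:30, so local arrival = 19:06 − 3:30 = 15:36 on Jun 12.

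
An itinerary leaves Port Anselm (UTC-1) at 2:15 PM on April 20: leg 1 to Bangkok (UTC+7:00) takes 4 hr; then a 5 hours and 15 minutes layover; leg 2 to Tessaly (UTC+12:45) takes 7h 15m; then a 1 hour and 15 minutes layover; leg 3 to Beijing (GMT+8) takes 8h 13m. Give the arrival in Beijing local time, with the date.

Convert departure to UTC: 2:15 PM + 1:00 = 3:15 PM UTC on Apr 20.
Add 4 hours leg 1 → 7:15 PM UTC.
Add 5 hours and 15 minutes layover in Bangkok → 12:30 AM UTC (Apr 21).
Add 7 hours 15 minutes leg 2 → 7:45 AM UTC.
Add 1 hour 15 minutes layover in Tessaly → 9:00 AM UTC.
Add 8 hours 13 minutes leg 3 → 5:13 PM UTC.
Beijing is UTC+8:00, so local arrival = 5:13 PM + 8:00 = 1:13 AM on Apr 22.

1:13 AM on April 22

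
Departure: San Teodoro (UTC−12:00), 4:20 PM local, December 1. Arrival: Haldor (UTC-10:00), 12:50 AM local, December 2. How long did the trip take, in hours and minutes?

6 hours 30 minutes

Departure in UTC: 4:20 PM + 12:00 = 4:20 AM on Dec 2.
Arrival in UTC: 12:50 AM + 10:00 = 10:50 AM on Dec 2.
Elapsed = 10:50 AM − 4:20 AM = 6 hours 30 minutes.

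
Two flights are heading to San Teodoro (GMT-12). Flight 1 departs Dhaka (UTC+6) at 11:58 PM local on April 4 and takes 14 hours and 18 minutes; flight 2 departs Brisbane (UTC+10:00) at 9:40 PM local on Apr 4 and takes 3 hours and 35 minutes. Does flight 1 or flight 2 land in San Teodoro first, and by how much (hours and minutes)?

the second, by 17 hours 1 minute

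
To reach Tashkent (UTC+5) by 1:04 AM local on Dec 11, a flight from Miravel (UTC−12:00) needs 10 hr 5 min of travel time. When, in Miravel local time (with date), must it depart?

9:59 PM on Dec 9

Target arrival in UTC: 1:04 AM − 5:00 = 8:04 PM on Dec 10.
Subtract 10 hours and 5 minutes → departure 9:59 AM UTC on Dec 10.
Miravel is UTC−12:00: 9:59 AM − 12:00 = 9:59 PM on Dec 9.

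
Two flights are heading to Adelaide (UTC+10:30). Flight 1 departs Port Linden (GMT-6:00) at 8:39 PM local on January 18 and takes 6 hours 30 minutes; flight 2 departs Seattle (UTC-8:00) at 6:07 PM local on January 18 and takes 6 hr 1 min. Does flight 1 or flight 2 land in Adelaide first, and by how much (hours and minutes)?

the second, by 1 hour 1 minute

Flight 1 in UTC: 8:39 PM + 6:00 = 2:39 AM on Jan 19.
+6 hours and 30 minutes → arrive 9:09 AM UTC on Jan 19.
Flight 2 in UTC: 6:07 PM + 8:00 = 2:07 AM on Jan 19.
+6 hours 1 minute → arrive 8:08 AM UTC on Jan 19.
Flight 2 lands earlier by 1 hour 1 minute.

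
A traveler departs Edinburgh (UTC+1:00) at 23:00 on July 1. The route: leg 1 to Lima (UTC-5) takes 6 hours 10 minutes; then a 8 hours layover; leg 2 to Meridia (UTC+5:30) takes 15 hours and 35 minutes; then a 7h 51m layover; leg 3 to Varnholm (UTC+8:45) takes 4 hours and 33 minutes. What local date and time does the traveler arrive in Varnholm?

00:54 on July 4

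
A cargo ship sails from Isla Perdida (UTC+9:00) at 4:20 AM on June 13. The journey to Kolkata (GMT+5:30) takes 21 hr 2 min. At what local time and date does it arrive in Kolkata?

Convert departure to UTC: 4:20 AM − 9:00 = 7:20 PM UTC on Jun 12.
Add 21 hours and 2 minutes travel time → 4:22 PM UTC (Jun 13).
Kolkata is UTC+5:30, so local arrival = 4:22 PM + 5:30 = 9:52 PM on Jun 13.

9:52 PM on Jun 13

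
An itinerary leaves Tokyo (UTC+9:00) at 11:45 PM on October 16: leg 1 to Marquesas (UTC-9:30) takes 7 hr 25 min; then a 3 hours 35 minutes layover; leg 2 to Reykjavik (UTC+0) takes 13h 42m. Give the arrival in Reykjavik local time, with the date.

Convert departure to UTC: 11:45 PM − 9:00 = 2:45 PM UTC on Oct 16.
Add 7 hours and 25 minutes leg 1 → 10:10 PM UTC.
Add 3 hours 35 minutes layover in Marquesas → 1:45 AM UTC (Oct 17).
Add 13 hours 42 minutes leg 2 → 3:27 PM UTC.
Reykjavik is UTC+0, so local arrival is the same: 3:27 PM on Oct 17.

3:27 PM on Oct 17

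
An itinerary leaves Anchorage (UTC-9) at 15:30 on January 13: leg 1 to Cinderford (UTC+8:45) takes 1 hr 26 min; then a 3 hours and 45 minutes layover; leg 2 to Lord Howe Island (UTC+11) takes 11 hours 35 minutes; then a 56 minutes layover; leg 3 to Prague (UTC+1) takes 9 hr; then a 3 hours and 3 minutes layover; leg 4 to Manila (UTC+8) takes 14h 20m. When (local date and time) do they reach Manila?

Convert departure to UTC: 15:30 + 9:00 = 00:30 UTC on Jan 14.
Add 1 hour and 26 minutes leg 1 → 01:56 UTC.
Add 3 hours and 45 minutes layover in Cinderford → 05:41 UTC.
Add 11 hours and 35 minutes leg 2 → 17:16 UTC.
Add 56 minutes layover in Lord Howe Island → 18:12 UTC.
Add 9 hours leg 3 → 03:12 UTC (Jan 15).
Add 3 hours 3 minutes layover in Prague → 06:15 UTC.
Add 14 hours 20 minutes leg 4 → 20:35 UTC.
Manila is UTC+8:00, so local arrival = 20:35 + 8:00 = 04:35 on Jan 16.

04:35 on January 16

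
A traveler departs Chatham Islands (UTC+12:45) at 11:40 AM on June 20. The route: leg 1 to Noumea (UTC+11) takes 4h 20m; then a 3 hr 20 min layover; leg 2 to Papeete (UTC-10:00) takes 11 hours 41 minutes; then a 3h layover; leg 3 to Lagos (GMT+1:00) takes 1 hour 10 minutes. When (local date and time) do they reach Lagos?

Convert departure to UTC: 11:40 AM − 12:45 = 10:55 PM UTC on Jun 19.
Add 4 hours 20 minutes leg 1 → 3:15 AM UTC (Jun 20).
Add 3 hours and 20 minutes layover in Noumea → 6:35 AM UTC.
Add 11 hours 41 minutes leg 2 → 6:16 PM UTC.
Add 3 hours layover in Papeete → 9:16 PM UTC.
Add 1 hour 10 minutes leg 3 → 10:26 PM UTC.
Lagos is UTC+1:00, so local arrival = 10:26 PM + 1:00 = 11:26 PM on Jun 20.

11:26 PM on June 20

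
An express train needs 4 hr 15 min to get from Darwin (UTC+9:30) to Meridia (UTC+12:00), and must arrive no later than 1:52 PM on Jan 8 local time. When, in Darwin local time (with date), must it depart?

7:07 AM on January 8

Target arrival in UTC: 1:52 PM − 12:00 = 1:52 AM on Jan 8.
Subtract 4 hours and 15 minutes → departure 9:37 PM UTC on Jan 7.
Darwin is UTC+9:30: 9:37 PM + 9:30 = 7:07 AM on Jan 8.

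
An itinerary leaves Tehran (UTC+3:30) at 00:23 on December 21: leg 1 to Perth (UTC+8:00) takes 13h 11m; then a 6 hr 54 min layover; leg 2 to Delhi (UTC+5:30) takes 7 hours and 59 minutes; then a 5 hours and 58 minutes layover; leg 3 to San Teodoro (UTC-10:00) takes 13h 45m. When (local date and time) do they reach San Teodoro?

Convert departure to UTC: 00:23 − 3:30 = 20:53 UTC on Dec 20.
Add 13 hours and 11 minutes leg 1 → 10:04 UTC (Dec 21).
Add 6 hours 54 minutes layover in Perth → 16:58 UTC.
Add 7 hours and 59 minutes leg 2 → 00:57 UTC (Dec 22).
Add 5 hours and 58 minutes layover in Delhi → 06:55 UTC.
Add 13 hours and 45 minutes leg 3 → 20:40 UTC.
San Teodoro is UTC−10:00, so local arrival = 20:40 − 10:00 = 10:40 on Dec 22.

10:40 on Dec 22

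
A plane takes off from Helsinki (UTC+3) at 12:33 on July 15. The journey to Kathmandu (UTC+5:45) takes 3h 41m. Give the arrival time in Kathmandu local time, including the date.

18:59 on July 15

Convert departure to UTC: 12:33 − 3:00 = 09:33 UTC on Jul 15.
Add 3 hours and 41 minutes travel time → 13:14 UTC.
Kathmandu is UTC+5:45, so local arrival = 13:14 + 5:45 = 18:59 on Jul 15.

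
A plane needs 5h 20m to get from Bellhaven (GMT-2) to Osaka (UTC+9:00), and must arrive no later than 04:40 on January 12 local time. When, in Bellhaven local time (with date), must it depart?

12:20 on Jan 11

Target arrival in UTC: 04:40 − 9:00 = 19:40 on Jan 11.
Subtract 5 hours 20 minutes → departure 14:20 UTC on Jan 11.
Bellhaven is UTC−2:00: 14:20 − 2:00 = 12:20 on Jan 11.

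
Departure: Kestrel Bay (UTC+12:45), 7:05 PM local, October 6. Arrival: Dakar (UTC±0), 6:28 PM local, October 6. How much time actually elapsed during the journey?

Dakar is 12:45 behind Kestrel Bay.
Clock-face elapsed time (ignoring zones) is −37 minutes.
Actual elapsed = −37 minutes + 12:45 = 12 hours 8 minutes.

12 hours 8 minutes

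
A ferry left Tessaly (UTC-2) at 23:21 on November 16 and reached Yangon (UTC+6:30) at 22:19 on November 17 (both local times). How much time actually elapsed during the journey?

14 hours 28 minutes

Departure in UTC: 23:21 + 2:00 = 01:21 on Nov 17.
Arrival in UTC: 22:19 − 6:30 = 15:49 on Nov 17.
Elapsed = 15:49 − 01:21 = 14 hours 28 minutes.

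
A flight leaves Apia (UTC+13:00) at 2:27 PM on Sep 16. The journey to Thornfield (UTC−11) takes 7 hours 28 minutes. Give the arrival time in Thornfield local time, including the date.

Convert departure to UTC: 2:27 PM − 13:00 = 1:27 AM UTC on Sep 16.
Add 7 hours 28 minutes travel time → 8:55 AM UTC.
Thornfield is UTC−11:00, so local arrival = 8:55 AM − 11:00 = 9:55 PM on Sep 15.

9:55 PM on September 15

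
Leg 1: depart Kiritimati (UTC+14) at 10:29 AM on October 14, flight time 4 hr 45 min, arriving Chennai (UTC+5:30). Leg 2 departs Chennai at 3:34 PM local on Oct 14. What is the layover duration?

Convert departure to UTC: 10:29 AM − 14:00 = 8:29 PM UTC on Oct 13.
Add 4 hours 45 minutes flight time → 1:14 AM UTC (Oct 14).
Chennai is UTC+5:30, so local arrival = 1:14 AM + 5:30 = 6:44 AM on Oct 14.
Layover = 3:34 PM − 6:44 AM = 8 hours 50 minutes.

8 hours 50 minutes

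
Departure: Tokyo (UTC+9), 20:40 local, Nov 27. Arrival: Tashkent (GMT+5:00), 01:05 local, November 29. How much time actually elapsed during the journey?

Departure in UTC: 20:40 − 9:00 = 11:40 on Nov 27.
Arrival in UTC: 01:05 − 5:00 = 20:05 on Nov 28.
Elapsed = 20:05 − 11:40 (+1 day) = 32 hours 25 minutes.

32 hours 25 minutes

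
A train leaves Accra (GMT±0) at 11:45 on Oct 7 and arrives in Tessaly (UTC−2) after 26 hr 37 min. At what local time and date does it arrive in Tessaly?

Accra is at UTC+0, so departure is already 11:45 UTC on Oct 7.
Add 26 hours and 37 minutes travel time → 14:22 UTC (Oct 8).
Tessaly is UTC−2:00, so local arrival = 14:22 − 2:00 = 12:22 on Oct 8.

12:22 on October 8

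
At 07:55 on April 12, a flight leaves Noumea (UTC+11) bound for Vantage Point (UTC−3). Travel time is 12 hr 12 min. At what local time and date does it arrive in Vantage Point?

Convert departure to UTC: 07:55 − 11:00 = 20:55 UTC on Apr 11.
Add 12 hours and 12 minutes travel time → 09:07 UTC (Apr 12).
Vantage Point is UTC−3:00, so local arrival = 09:07 − 3:00 = 06:07 on Apr 12.

06:07 on April 12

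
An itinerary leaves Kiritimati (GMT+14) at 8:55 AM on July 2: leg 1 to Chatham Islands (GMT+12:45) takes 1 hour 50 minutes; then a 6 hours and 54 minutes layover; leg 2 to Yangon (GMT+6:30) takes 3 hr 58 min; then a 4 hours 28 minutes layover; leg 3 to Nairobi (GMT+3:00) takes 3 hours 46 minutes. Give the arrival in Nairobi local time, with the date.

6:51 PM on July 2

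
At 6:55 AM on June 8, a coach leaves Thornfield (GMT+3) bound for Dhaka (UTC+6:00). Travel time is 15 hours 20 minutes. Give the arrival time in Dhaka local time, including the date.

Convert departure to UTC: 6:55 AM − 3:00 = 3:55 AM UTC on Jun 8.
Add 15 hours 20 minutes travel time → 7:15 PM UTC.
Dhaka is UTC+6:00, so local arrival = 7:15 PM + 6:00 = 1:15 AM on Jun 9.

1:15 AM on Jun 9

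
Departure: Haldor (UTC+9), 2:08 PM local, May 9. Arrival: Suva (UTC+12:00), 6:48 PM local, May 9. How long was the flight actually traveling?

Departure in UTC: 2:08 PM − 9:00 = 5:08 AM on May 9.
Arrival in UTC: 6:48 PM − 12:00 = 6:48 AM on May 9.
Elapsed = 6:48 AM − 5:08 AM = 1 hour 40 minutes.

1 hour 40 minutes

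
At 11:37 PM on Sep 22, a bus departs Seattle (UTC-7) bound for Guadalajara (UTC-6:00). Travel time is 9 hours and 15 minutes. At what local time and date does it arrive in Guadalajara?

Convert departure to UTC: 11:37 PM + 7:00 = 6:37 AM UTC on Sep 23.
Add 9 hours 15 minutes travel time → 3:52 PM UTC.
Guadalajara is UTC−6:00, so local arrival = 3:52 PM − 6:00 = 9:52 AM on Sep 23.

9:52 AM on September 23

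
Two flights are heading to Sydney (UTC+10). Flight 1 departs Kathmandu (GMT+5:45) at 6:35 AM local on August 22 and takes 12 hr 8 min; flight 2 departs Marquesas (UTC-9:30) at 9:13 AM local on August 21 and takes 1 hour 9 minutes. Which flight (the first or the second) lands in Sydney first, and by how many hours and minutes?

Flight 1 in UTC: 6:35 AM − 5:45 = 12:50 AM on Aug 22.
+12 hours 8 minutes → arrive 12:58 PM UTC on Aug 22.
Flight 2 in UTC: 9:13 AM + 9:30 = 6:43 PM on Aug 21.
+1 hour 9 minutes → arrive 7:52 PM UTC on Aug 21.
Flight 2 lands earlier by 17 hours 6 minutes.

the second, by 17 hours 6 minutes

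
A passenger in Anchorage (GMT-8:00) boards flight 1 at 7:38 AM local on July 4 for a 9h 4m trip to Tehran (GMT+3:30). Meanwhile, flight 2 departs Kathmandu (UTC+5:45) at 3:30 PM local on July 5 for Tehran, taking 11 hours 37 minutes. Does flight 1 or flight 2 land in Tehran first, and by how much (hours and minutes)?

the first, by 20 hours 40 minutes

Flight 1 in UTC: 7:38 AM + 8:00 = 3:38 PM on Jul 4.
+9 hours and 4 minutes → arrive 12:42 AM UTC on Jul 5.
Flight 2 in UTC: 3:30 PM − 5:45 = 9:45 AM on Jul 5.
+11 hours 37 minutes → arrive 9:22 PM UTC on Jul 5.
Flight 1 lands earlier by 20 hours 40 minutes.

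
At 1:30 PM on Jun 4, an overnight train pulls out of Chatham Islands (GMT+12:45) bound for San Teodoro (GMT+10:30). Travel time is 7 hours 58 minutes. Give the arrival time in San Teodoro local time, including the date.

7:13 PM on Jun 4

San Teodoro is 2:15 behind Chatham Islands.
After 7 hours 58 minutes it is 9:28 PM in Chatham Islands.
Shift by the zone difference: 9:28 PM − 2:15 = 7:13 PM on Jun 4 in San Teodoro.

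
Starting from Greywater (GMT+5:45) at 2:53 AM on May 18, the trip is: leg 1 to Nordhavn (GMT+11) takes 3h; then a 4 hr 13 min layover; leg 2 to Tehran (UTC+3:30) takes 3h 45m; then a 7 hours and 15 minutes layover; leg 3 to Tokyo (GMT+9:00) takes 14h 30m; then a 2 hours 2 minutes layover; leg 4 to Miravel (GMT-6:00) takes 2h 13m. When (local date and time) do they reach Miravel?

4:06 AM on May 19

Convert departure to UTC: 2:53 AM − 5:45 = 9:08 PM UTC on May 17.
Add 3 hours leg 1 → 12:08 AM UTC (May 18).
Add 4 hours 13 minutes layover in Nordhavn → 4:21 AM UTC.
Add 3 hours and 45 minutes leg 2 → 8:06 AM UTC.
Add 7 hours 15 minutes layover in Tehran → 3:21 PM UTC.
Add 14 hours 30 minutes leg 3 → 5:51 AM UTC (May 19).
Add 2 hours and 2 minutes layover in Tokyo → 7:53 AM UTC.
Add 2 hours 13 minutes leg 4 → 10:06 AM UTC.
Miravel is UTC−6:00, so local arrival = 10:06 AM − 6:00 = 4:06 AM on May 19.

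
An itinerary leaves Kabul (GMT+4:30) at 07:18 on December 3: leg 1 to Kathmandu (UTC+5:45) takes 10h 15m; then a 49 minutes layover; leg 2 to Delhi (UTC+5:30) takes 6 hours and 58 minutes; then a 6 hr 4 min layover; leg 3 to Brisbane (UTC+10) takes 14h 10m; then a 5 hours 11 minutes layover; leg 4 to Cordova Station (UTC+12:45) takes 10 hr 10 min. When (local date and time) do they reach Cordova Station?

Convert departure to UTC: 07:18 − 4:30 = 02:48 UTC on Dec 3.
Add 10 hours and 15 minutes leg 1 → 13:03 UTC.
Add 49 minutes layover in Kathmandu → 13:52 UTC.
Add 6 hours and 58 minutes leg 2 → 20:50 UTC.
Add 6 hours and 4 minutes layover in Delhi → 02:54 UTC (Dec 4).
Add 14 hours 10 minutes leg 3 → 17:04 UTC.
Add 5 hours and 11 minutes layover in Brisbane → 22:15 UTC.
Add 10 hours and 10 minutes leg 4 → 08:25 UTC (Dec 5).
Cordova Station is UTC+12:45, so local arrival = 08:25 + 12:45 = 21:10 on Dec 5.

21:10 on December 5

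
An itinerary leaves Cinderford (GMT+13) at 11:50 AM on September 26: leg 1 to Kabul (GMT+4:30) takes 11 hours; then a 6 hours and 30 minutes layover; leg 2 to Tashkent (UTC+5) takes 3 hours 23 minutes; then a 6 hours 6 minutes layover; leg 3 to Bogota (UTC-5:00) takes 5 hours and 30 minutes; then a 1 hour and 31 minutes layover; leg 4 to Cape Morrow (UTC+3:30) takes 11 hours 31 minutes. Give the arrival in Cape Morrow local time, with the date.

Convert departure to UTC: 11:50 AM − 13:00 = 10:50 PM UTC on Sep 25.
Add 11 hours leg 1 → 9:50 AM UTC (Sep 26).
Add 6 hours 30 minutes layover in Kabul → 4:20 PM UTC.
Add 3 hours 23 minutes leg 2 → 7:43 PM UTC.
Add 6 hours 6 minutes layover in Tashkent → 1:49 AM UTC (Sep 27).
Add 5 hours and 30 minutes leg 3 → 7:19 AM UTC.
Add 1 hour and 31 minutes layover in Bogota → 8:50 AM UTC.
Add 11 hours 31 minutes leg 4 → 8:21 PM UTC.
Cape Morrow is UTC+3:30, so local arrival = 8:21 PM + 3:30 = 11:51 PM on Sep 27.

11:51 PM on September 27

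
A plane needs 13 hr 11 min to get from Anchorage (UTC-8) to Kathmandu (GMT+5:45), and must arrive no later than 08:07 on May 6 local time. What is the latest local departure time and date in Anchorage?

Target arrival in UTC: 08:07 − 5:45 = 02:22 on May 6.
Subtract 13 hours 11 minutes → departure 13:11 UTC on May 5.
Anchorage is UTC−8:00: 13:11 − 8:00 = 05:11 on May 5.

05:11 on May 5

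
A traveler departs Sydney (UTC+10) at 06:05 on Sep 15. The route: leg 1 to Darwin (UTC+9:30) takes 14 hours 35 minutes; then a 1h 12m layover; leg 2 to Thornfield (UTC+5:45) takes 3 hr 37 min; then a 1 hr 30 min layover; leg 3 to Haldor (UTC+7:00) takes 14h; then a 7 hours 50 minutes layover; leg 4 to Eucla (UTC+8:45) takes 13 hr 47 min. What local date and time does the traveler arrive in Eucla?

13:21 on Sep 17

Convert departure to UTC: 06:05 − 10:00 = 20:05 UTC on Sep 14.
Add 14 hours and 35 minutes leg 1 → 10:40 UTC (Sep 15).
Add 1 hour and 12 minutes layover in Darwin → 11:52 UTC.
Add 3 hours 37 minutes leg 2 → 15:29 UTC.
Add 1 hour 30 minutes layover in Thornfield → 16:59 UTC.
Add 14 hours leg 3 → 06:59 UTC (Sep 16).
Add 7 hours 50 minutes layover in Haldor → 14:49 UTC.
Add 13 hours and 47 minutes leg 4 → 04:36 UTC (Sep 17).
Eucla is UTC+8:45, so local arrival = 04:36 + 8:45 = 13:21 on Sep 17.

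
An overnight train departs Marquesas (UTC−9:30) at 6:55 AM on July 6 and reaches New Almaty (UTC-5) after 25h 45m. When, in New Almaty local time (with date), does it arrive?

New Almaty is 4:30 ahead of Marquesas.
After 25 hours 45 minutes it is 8:40 AM (Jul 7) in Marquesas.
Shift by the zone difference: 8:40 AM + 4:30 = 1:10 PM on Jul 7 in New Almaty.

1:10 PM on July 7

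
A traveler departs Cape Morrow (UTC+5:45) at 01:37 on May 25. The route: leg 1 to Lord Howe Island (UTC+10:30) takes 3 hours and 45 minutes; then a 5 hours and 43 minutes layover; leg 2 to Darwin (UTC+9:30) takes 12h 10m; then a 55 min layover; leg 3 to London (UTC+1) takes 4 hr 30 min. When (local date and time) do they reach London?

23:55 on May 25

Convert departure to UTC: 01:37 − 5:45 = 19:52 UTC on May 24.
Add 3 hours 45 minutes leg 1 → 23:37 UTC.
Add 5 hours and 43 minutes layover in Lord Howe Island → 05:20 UTC (May 25).
Add 12 hours 10 minutes leg 2 → 17:30 UTC.
Add 55 minutes layover in Darwin → 18:25 UTC.
Add 4 hours and 30 minutes leg 3 → 22:55 UTC.
London is UTC+1:00, so local arrival = 22:55 + 1:00 = 23:55 on May 25.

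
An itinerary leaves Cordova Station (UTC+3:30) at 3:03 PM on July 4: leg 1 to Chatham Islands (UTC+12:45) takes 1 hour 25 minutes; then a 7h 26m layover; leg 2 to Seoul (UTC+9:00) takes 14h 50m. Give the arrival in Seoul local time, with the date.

8:14 PM on July 5

Convert departure to UTC: 3:03 PM − 3:30 = 11:33 AM UTC on Jul 4.
Add 1 hour 25 minutes leg 1 → 12:58 PM UTC.
Add 7 hours and 26 minutes layover in Chatham Islands → 8:24 PM UTC.
Add 14 hours 50 minutes leg 2 → 11:14 AM UTC (Jul 5).
Seoul is UTC+9:00, so local arrival = 11:14 AM + 9:00 = 8:14 PM on Jul 5.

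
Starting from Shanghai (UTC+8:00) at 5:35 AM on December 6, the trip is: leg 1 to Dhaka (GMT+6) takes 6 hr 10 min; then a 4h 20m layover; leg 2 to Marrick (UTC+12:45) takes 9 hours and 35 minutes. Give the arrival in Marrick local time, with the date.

6:25 AM on December 7

Convert departure to UTC: 5:35 AM − 8:00 = 9:35 PM UTC on Dec 5.
Add 6 hours 10 minutes leg 1 → 3:45 AM UTC (Dec 6).
Add 4 hours 20 minutes layover in Dhaka → 8:05 AM UTC.
Add 9 hours 35 minutes leg 2 → 5:40 PM UTC.
Marrick is UTC+12:45, so local arrival = 5:40 PM + 12:45 = 6:25 AM on Dec 7.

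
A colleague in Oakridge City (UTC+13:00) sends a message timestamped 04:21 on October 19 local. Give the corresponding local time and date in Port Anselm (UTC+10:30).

01:51 on Oct 19

In UTC: 04:21 − 13:00 = 15:21 on Oct 18.
Port Anselm is UTC+10:30: 15:21 + 10:30 = 01:51 on Oct 19.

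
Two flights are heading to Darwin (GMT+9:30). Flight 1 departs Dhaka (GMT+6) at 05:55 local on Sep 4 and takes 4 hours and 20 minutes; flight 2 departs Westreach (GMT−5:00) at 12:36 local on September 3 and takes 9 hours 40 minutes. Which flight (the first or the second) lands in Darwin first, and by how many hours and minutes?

the second, by 59 minutes

Flight 1 in UTC: 05:55 − 6:00 = 23:55 on Sep 3.
+4 hours 20 minutes → arrive 04:15 UTC on Sep 4.
Flight 2 in UTC: 12:36 + 5:00 = 17:36 on Sep 3.
+9 hours and 40 minutes → arrive 03:16 UTC on Sep 4.
Flight 2 lands earlier by 59 minutes.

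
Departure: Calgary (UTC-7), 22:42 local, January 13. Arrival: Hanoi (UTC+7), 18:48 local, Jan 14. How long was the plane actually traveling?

6 hours 6 minutes

Hanoi is 14:00 ahead of Calgary.
Clock-face elapsed time (ignoring zones) is 20 hours 6 minutes.
Actual elapsed = 20 hours 6 minutes − 14:00 = 6 hours 6 minutes.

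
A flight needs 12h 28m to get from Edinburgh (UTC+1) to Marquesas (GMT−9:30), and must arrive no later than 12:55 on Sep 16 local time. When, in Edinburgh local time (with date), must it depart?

10:57 on September 16

Target arrival in UTC: 12:55 + 9:30 = 22:25 on Sep 16.
Subtract 12 hours 28 minutes → departure 09:57 UTC on Sep 16.
Edinburgh is UTC+1:00: 09:57 + 1:00 = 10:57 on Sep 16.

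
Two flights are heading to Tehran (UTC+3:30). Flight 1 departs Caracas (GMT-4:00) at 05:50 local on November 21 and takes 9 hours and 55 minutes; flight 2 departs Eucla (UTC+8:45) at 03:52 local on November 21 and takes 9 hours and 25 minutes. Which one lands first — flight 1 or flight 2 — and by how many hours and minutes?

Flight 1 in UTC: 05:50 + 4:00 = 09:50 on Nov 21.
+9 hours and 55 minutes → arrive 19:45 UTC on Nov 21.
Flight 2 in UTC: 03:52 − 8:45 = 19:07 on Nov 20.
+9 hours and 25 minutes → arrive 04:32 UTC on Nov 21.
Flight 2 lands earlier by 15 hours 13 minutes.

the second, by 15 hours 13 minutes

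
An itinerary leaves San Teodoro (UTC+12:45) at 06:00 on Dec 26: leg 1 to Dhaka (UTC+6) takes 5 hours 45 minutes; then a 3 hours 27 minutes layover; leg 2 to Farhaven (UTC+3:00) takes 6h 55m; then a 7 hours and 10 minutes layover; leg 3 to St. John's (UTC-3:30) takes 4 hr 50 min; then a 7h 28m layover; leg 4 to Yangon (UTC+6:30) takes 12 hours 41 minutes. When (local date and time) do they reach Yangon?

Convert departure to UTC: 06:00 − 12:45 = 17:15 UTC on Dec 25.
Add 5 hours and 45 minutes leg 1 → 23:00 UTC.
Add 3 hours 27 minutes layover in Dhaka → 02:27 UTC (Dec 26).
Add 6 hours 55 minutes leg 2 → 09:22 UTC.
Add 7 hours 10 minutes layover in Farhaven → 16:32 UTC.
Add 4 hours and 50 minutes leg 3 → 21:22 UTC.
Add 7 hours 28 minutes layover in St. John's → 04:50 UTC (Dec 27).
Add 12 hours 41 minutes leg 4 → 17:31 UTC.
Yangon is UTC+6:30, so local arrival = 17:31 + 6:30 = 00:01 on Dec 28.

00:01 on December 28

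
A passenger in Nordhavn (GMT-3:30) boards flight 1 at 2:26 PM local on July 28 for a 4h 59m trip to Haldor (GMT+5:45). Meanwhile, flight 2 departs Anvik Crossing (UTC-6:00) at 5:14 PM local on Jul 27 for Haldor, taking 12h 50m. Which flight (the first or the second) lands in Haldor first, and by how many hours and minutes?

Flight 1 in UTC: 2:26 PM + 3:30 = 5:56 PM on Jul 28.
+4 hours and 59 minutes → arrive 10:55 PM UTC on Jul 28.
Flight 2 in UTC: 5:14 PM + 6:00 = 11:14 PM on Jul 27.
+12 hours 50 minutes → arrive 12:04 PM UTC on Jul 28.
Flight 2 lands earlier by 10 hours 51 minutes.

the second, by 10 hours 51 minutes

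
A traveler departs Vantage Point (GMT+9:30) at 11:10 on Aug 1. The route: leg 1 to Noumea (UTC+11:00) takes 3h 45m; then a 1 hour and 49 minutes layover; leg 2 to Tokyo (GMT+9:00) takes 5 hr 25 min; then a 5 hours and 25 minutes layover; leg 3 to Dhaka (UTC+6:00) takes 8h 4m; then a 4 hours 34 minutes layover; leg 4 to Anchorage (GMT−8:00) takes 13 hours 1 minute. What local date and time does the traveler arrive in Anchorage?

Convert departure to UTC: 11:10 − 9:30 = 01:40 UTC on Aug 1.
Add 3 hours and 45 minutes leg 1 → 05:25 UTC.
Add 1 hour and 49 minutes layover in Noumea → 07:14 UTC.
Add 5 hours and 25 minutes leg 2 → 12:39 UTC.
Add 5 hours and 25 minutes layover in Tokyo → 18:04 UTC.
Add 8 hours 4 minutes leg 3 → 02:08 UTC (Aug 2).
Add 4 hours 34 minutes layover in Dhaka → 06:42 UTC.
Add 13 hours 1 minute leg 4 → 19:43 UTC.
Anchorage is UTC−8:00, so local arrival = 19:43 − 8:00 = 11:43 on Aug 2.

11:43 on August 2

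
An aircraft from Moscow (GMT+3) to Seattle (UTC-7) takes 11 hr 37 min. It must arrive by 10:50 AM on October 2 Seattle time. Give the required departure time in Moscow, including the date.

Target arrival in UTC: 10:50 AM + 7:00 = 5:50 PM on Oct 2.
Subtract 11 hours and 37 minutes → departure 6:13 AM UTC on Oct 2.
Moscow is UTC+3:00: 6:13 AM + 3:00 = 9:13 AM on Oct 2.

9:13 AM on October 2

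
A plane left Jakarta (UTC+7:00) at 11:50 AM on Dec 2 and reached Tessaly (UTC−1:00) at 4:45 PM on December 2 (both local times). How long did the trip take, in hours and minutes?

12 hours 55 minutes

Departure in UTC: 11:50 AM − 7:00 = 4:50 AM on Dec 2.
Arrival in UTC: 4:45 PM + 1:00 = 5:45 PM on Dec 2.
Elapsed = 5:45 PM − 4:50 AM = 12 hours 55 minutes.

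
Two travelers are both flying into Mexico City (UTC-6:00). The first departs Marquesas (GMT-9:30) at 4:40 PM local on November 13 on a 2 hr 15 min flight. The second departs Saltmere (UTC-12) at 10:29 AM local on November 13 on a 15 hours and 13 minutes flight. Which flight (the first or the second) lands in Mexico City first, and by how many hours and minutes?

Flight 1 in UTC: 4:40 PM + 9:30 = 2:10 AM on Nov 14.
+2 hours and 15 minutes → arrive 4:25 AM UTC on Nov 14.
Flight 2 in UTC: 10:29 AM + 12:00 = 10:29 PM on Nov 13.
+15 hours and 13 minutes → arrive 1:42 PM UTC on Nov 14.
Flight 1 lands earlier by 9 hours 17 minutes.

the first, by 9 hours 17 minutes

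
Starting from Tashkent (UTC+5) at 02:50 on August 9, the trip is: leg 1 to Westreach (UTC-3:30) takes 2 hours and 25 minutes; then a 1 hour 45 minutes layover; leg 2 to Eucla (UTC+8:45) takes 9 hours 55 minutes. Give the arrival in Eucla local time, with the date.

20:40 on Aug 9

Convert departure to UTC: 02:50 − 5:00 = 21:50 UTC on Aug 8.
Add 2 hours 25 minutes leg 1 → 00:15 UTC (Aug 9).
Add 1 hour 45 minutes layover in Westreach → 02:00 UTC.
Add 9 hours and 55 minutes leg 2 → 11:55 UTC.
Eucla is UTC+8:45, so local arrival = 11:55 + 8:45 = 20:40 on Aug 9.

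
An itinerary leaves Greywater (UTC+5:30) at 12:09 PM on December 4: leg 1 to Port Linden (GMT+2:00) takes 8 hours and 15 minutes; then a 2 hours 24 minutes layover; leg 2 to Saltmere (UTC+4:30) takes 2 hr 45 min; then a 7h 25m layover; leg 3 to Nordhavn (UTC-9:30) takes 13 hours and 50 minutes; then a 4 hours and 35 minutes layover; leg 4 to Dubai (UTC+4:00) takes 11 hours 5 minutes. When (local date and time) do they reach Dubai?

Convert departure to UTC: 12:09 PM − 5:30 = 6:39 AM UTC on Dec 4.
Add 8 hours and 15 minutes leg 1 → 2:54 PM UTC.
Add 2 hours and 24 minutes layover in Port Linden → 5:18 PM UTC.
Add 2 hours and 45 minutes leg 2 → 8:03 PM UTC.
Add 7 hours 25 minutes layover in Saltmere → 3:28 AM UTC (Dec 5).
Add 13 hours and 50 minutes leg 3 → 5:18 PM UTC.
Add 4 hours and 35 minutes layover in Nordhavn → 9:53 PM UTC.
Add 11 hours and 5 minutes leg 4 → 8:58 AM UTC (Dec 6).
Dubai is UTC+4:00, so local arrival = 8:58 AM + 4:00 = 12:58 PM on Dec 6.

12:58 PM on December 6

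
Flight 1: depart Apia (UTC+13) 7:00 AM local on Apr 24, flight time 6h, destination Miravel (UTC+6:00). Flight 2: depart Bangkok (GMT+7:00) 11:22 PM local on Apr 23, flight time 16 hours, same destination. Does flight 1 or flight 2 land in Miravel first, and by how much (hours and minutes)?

Flight 1 in UTC: 7:00 AM − 13:00 = 6:00 PM on Apr 23.
+6 hours → arrive 12:00 AM UTC on Apr 24.
Flight 2 in UTC: 11:22 PM − 7:00 = 4:22 PM on Apr 23.
+16 hours → arrive 8:22 AM UTC on Apr 24.
Flight 1 lands earlier by 8 hours 22 minutes.

the first, by 8 hours 22 minutes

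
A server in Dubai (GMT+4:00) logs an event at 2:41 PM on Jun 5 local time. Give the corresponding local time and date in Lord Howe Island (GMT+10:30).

In UTC: 2:41 PM − 4:00 = 10:41 AM on Jun 5.
Lord Howe Island is UTC+10:30: 10:41 AM + 10:30 = 9:11 PM on Jun 5.

9:11 PM on Jun 5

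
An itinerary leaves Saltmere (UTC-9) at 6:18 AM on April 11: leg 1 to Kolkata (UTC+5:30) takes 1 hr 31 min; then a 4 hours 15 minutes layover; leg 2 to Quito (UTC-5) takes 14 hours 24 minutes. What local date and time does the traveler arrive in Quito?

6:28 AM on April 12

Convert departure to UTC: 6:18 AM + 9:00 = 3:18 PM UTC on Apr 11.
Add 1 hour 31 minutes leg 1 → 4:49 PM UTC.
Add 4 hours and 15 minutes layover in Kolkata → 9:04 PM UTC.
Add 14 hours 24 minutes leg 2 → 11:28 AM UTC (Apr 12).
Quito is UTC−5:00, so local arrival = 11:28 AM − 5:00 = 6:28 AM on Apr 12.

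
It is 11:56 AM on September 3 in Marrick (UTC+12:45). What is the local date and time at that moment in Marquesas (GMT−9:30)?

1:41 PM on September 2

Marquesas is 22:15 behind Marrick.
Shift by the zone difference: 11:56 AM − 22:15 = 1:41 PM on Sep 2 in Marquesas.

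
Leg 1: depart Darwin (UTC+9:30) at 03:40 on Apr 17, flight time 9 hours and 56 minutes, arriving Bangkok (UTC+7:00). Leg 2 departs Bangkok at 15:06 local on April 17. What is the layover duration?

4 hours

Convert departure to UTC: 03:40 − 9:30 = 18:10 UTC on Apr 16.
Add 9 hours and 56 minutes flight time → 04:06 UTC (Apr 17).
Bangkok is UTC+7:00, so local arrival = 04:06 + 7:00 = 11:06 on Apr 17.
Layover = 15:06 − 11:06 = 4 hours.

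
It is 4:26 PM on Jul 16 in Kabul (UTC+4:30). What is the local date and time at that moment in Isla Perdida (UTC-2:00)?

9:56 AM on July 16

In UTC: 4:26 PM − 4:30 = 11:56 AM on Jul 16.
Isla Perdida is UTC−2:00: 11:56 AM − 2:00 = 9:56 AM on Jul 16.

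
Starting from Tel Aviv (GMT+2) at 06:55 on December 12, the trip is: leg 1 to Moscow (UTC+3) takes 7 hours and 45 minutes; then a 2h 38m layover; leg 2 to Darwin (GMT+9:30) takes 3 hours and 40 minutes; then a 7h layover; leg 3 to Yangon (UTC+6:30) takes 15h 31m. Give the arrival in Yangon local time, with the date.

Convert departure to UTC: 06:55 − 2:00 = 04:55 UTC on Dec 12.
Add 7 hours and 45 minutes leg 1 → 12:40 UTC.
Add 2 hours and 38 minutes layover in Moscow → 15:18 UTC.
Add 3 hours and 40 minutes leg 2 → 18:58 UTC.
Add 7 hours layover in Darwin → 01:58 UTC (Dec 13).
Add 15 hours 31 minutes leg 3 → 17:29 UTC.
Yangon is UTC+6:30, so local arrival = 17:29 + 6:30 = 23:59 on Dec 13.

23:59 on December 13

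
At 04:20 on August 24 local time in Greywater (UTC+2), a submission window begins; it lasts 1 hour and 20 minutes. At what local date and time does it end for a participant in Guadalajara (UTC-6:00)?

21:40 on August 23

Guadalajara is 8:00 behind Greywater.
After 1 hour 20 minutes it is 05:40 in Greywater.
Shift by the zone difference: 05:40 − 8:00 = 21:40 on Aug 23 in Guadalajara.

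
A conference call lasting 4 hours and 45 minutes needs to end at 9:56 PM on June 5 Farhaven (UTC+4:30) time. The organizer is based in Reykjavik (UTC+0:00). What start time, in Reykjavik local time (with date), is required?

12:41 PM on June 5

Target end time in UTC: 9:56 PM − 4:30 = 5:26 PM on Jun 5.
Subtract 4 hours 45 minutes → start 12:41 PM UTC on Jun 5.
Reykjavik is UTC+0, so start is 12:41 PM on Jun 5.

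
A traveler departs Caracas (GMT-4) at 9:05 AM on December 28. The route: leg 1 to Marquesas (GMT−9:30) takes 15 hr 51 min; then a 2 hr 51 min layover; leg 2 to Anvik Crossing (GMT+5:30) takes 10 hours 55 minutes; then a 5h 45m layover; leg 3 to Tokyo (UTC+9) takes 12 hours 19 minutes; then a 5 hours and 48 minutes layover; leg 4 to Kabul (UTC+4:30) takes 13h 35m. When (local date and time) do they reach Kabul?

Convert departure to UTC: 9:05 AM + 4:00 = 1:05 PM UTC on Dec 28.
Add 15 hours and 51 minutes leg 1 → 4:56 AM UTC (Dec 29).
Add 2 hours and 51 minutes layover in Marquesas → 7:47 AM UTC.
Add 10 hours 55 minutes leg 2 → 6:42 PM UTC.
Add 5 hours and 45 minutes layover in Anvik Crossing → 12:27 AM UTC (Dec 30).
Add 12 hours 19 minutes leg 3 → 12:46 PM UTC.
Add 5 hours 48 minutes layover in Tokyo → 6:34 PM UTC.
Add 13 hours and 35 minutes leg 4 → 8:09 AM UTC (Dec 31).
Kabul is UTC+4:30, so local arrival = 8:09 AM + 4:30 = 12:39 PM on Dec 31.

12:39 PM on December 31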